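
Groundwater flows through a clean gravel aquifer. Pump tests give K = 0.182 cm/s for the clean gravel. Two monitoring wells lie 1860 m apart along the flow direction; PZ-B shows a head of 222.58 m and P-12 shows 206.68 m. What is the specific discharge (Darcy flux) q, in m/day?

Convert K: 0.182 cm/s × 864 = 157.2 m/day.
Hydraulic gradient i = (222.58 − 206.68) / 1860 = 15.9 / 1860 = 0.008548.
Specific discharge q = K · i = 157.2 × 0.008548 = 1.344 m/day.

1.34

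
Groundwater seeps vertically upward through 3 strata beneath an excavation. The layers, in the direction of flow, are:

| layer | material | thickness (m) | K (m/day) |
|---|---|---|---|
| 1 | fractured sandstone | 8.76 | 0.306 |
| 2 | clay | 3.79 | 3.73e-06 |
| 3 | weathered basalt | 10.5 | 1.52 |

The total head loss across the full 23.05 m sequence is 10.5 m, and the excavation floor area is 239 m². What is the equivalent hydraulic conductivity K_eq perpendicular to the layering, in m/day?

Flow is perpendicular to layering, so the layers act in series and the equivalent K is the thickness-weighted harmonic mean.
Total thickness L = 8.76 + 3.79 + 10.5 = 23.05 m.
Σ(b_i/K_i) = 8.76/0.306 + 3.79/3.73e-06 + 10.5/1.52 = 1.016e+06 d.
K_eq = L / Σ(b_i/K_i) = 23.05 / 1.016e+06 = 2.268e-05 m/day.

2.27e-05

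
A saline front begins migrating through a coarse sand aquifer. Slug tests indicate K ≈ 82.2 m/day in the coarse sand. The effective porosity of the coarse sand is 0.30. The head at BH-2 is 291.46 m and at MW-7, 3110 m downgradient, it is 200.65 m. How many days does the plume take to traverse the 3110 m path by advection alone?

389

Hydraulic gradient i = (291.46 − 200.65) / 3110 = 90.81 / 3110 = 0.02920.
Darcy flux q = K · i = 82.20 × 0.02920 = 2.400 m/day.
Seepage velocity v = q / n_e = 2.400 / 0.30 = 8.001 m/day.
Travel time t = L / v = 3110 / 8.001 = 388.7 days.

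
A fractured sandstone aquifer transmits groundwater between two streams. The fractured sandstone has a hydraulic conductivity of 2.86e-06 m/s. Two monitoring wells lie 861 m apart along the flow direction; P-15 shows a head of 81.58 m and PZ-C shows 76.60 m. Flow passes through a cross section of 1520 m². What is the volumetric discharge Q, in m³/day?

2.17

Convert K: 2.86e-06 m/s × 86400 = 0.2471 m/day.
Hydraulic gradient i = (81.58 − 76.60) / 861 = 4.98 / 861 = 0.005784.
Darcy's law: Q = K · A · i = 0.2471 × 1520 × 0.005784 = 2.172 m³/day.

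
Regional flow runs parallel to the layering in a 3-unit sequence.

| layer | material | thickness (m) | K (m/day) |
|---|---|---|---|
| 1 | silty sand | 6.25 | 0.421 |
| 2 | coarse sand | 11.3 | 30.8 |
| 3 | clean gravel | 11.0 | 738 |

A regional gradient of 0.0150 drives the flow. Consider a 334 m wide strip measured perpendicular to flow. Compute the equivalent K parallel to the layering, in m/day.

297

Flow is parallel to layering, so each bed carries its own Darcy discharge and the transmissivities add.
Σ(K_i·b_i) = 0.421×6.25 + 30.8×11.3 + 738×11.0 = 8469 m²/day.
Total thickness b = 28.55 m, so K_eq = Σ(K_i·b_i)/b = 296.6 m/day.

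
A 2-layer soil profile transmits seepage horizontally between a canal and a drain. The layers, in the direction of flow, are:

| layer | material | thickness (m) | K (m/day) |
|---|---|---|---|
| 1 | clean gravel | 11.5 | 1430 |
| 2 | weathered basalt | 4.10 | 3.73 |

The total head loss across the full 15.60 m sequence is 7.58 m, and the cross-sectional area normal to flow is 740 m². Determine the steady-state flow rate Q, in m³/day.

Flow is perpendicular to layering, so the layers act in series and the equivalent K is the thickness-weighted harmonic mean.
Total thickness L = 11.5 + 4.10 = 15.60 m.
Σ(b_i/K_i) = 11.5/1430 + 4.10/3.73 = 1.107 d.
K_eq = L / Σ(b_i/K_i) = 15.60 / 1.107 = 14.09 m/day.
Q = K_eq · A · (Δh/L) = 14.09 × 740 × (7.58/15.60) = 5066 m³/day.

5070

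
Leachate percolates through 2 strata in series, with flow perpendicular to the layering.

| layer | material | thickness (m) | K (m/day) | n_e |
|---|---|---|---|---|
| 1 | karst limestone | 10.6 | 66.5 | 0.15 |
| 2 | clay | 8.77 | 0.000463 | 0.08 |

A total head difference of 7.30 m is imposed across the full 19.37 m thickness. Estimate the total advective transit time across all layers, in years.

With flow normal to the layers, continuity requires the same specific discharge q through every layer.
Σ(b_i/K_i) = 10.6/66.5 + 8.77/0.000463 = 18942 d.
q = Δh / Σ(b_i/K_i) = 7.30 / 18942 = 0.0003854 m/day.
In each layer the seepage velocity is v_i = q/n_i, so the layer transit time is t_i = b_i·n_i / q:
  layer 1 (karst limestone): t_1 = 10.6 × 0.15 / 0.0003854 = 4126 d
  layer 2 (clay): t_2 = 8.77 × 0.08 / 0.0003854 = 1820 d
Total t = Σ t_i = 5946 days = 16.28 years.

16.3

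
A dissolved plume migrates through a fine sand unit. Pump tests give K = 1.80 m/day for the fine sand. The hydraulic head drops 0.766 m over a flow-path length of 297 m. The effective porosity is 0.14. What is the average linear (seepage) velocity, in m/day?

Hydraulic gradient i = Δh / L = 0.766 / 297 = 0.002579.
Darcy flux q = K · i = 1.800 × 0.002579 = 0.004642 m/day.
Seepage velocity v = q / n_e = 0.004642 / 0.14 = 0.03316 m/day.

0.0332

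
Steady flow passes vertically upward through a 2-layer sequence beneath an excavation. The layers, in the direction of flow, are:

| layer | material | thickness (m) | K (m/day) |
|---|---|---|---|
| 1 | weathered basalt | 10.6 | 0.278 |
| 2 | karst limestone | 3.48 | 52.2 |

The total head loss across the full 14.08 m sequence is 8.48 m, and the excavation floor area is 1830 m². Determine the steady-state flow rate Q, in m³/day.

Flow is perpendicular to layering, so the layers act in series and the equivalent K is the thickness-weighted harmonic mean.
Total thickness L = 10.6 + 3.48 = 14.08 m.
Σ(b_i/K_i) = 10.6/0.278 + 3.48/52.2 = 38.20 d.
K_eq = L / Σ(b_i/K_i) = 14.08 / 38.20 = 0.3686 m/day.
Q = K_eq · A · (Δh/L) = 0.3686 × 1830 × (8.48/14.08) = 406.3 m³/day.

406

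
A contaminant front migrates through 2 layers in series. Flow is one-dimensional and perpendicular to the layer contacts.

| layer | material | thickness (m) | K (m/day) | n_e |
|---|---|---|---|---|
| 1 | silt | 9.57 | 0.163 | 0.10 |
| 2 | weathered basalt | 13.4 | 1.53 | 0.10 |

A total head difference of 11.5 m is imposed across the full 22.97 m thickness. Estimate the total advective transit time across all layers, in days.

With flow normal to the layers, continuity requires the same specific discharge q through every layer.
Σ(b_i/K_i) = 9.57/0.163 + 13.4/1.53 = 67.47 d.
q = Δh / Σ(b_i/K_i) = 11.5 / 67.47 = 0.1704 m/day.
In each layer the seepage velocity is v_i = q/n_i, so the layer transit time is t_i = b_i·n_i / q:
  layer 1 (silt): t_1 = 9.57 × 0.10 / 0.1704 = 5.615 d
  layer 2 (weathered basalt): t_2 = 13.4 × 0.10 / 0.1704 = 7.862 d
Total t = Σ t_i = 13.48 days.

13.5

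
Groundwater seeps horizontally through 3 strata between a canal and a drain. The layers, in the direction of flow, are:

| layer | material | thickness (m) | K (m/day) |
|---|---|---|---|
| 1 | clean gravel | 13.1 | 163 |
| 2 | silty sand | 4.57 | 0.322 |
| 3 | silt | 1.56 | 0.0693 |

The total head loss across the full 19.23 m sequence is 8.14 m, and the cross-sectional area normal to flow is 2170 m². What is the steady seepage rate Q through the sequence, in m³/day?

Flow is perpendicular to layering, so the layers act in series and the equivalent K is the thickness-weighted harmonic mean.
Total thickness L = 13.1 + 4.57 + 1.56 = 19.23 m.
Σ(b_i/K_i) = 13.1/163 + 4.57/0.322 + 1.56/0.0693 = 36.78 d.
K_eq = L / Σ(b_i/K_i) = 19.23 / 36.78 = 0.5228 m/day.
Q = K_eq · A · (Δh/L) = 0.5228 × 2170 × (8.14/19.23) = 480.2 m³/day.

480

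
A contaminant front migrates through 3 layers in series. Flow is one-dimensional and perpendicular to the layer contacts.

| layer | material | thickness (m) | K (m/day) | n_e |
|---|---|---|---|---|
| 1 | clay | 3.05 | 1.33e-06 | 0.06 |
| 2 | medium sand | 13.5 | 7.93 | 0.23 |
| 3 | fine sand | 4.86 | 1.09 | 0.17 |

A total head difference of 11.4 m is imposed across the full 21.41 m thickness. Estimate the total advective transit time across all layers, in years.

2270

With flow normal to the layers, continuity requires the same specific discharge q through every layer.
Σ(b_i/K_i) = 3.05/1.33e-06 + 13.5/7.93 + 4.86/1.09 = 2.293e+06 d.
q = Δh / Σ(b_i/K_i) = 11.4 / 2.293e+06 = 4.971e-06 m/day.
In each layer the seepage velocity is v_i = q/n_i, so the layer transit time is t_i = b_i·n_i / q:
  layer 1 (clay): t_1 = 3.05 × 0.06 / 4.971e-06 = 36813 d
  layer 2 (medium sand): t_2 = 13.5 × 0.23 / 4.971e-06 = 6.246e+05 d
  layer 3 (fine sand): t_3 = 4.86 × 0.17 / 4.971e-06 = 1.662e+05 d
Total t = Σ t_i = 8.276e+05 days = 2266 years.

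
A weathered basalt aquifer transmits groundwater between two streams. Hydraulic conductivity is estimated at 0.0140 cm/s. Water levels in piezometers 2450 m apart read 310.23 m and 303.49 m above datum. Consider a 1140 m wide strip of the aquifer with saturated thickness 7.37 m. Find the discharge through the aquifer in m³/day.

280

Convert K: 0.0140 cm/s × 864 = 12.10 m/day.
Cross-sectional area A = 1140 × 7.37 = 8402 m².
Hydraulic gradient i = (310.23 − 303.49) / 2450 = 6.74 / 2450 = 0.002751.
Darcy's law: Q = K · A · i = 12.10 × 8402 × 0.002751 = 279.6 m³/day.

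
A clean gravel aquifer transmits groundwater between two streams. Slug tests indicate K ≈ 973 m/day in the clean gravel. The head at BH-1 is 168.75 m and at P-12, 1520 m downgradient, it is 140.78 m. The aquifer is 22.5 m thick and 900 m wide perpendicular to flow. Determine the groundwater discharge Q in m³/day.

363000

Cross-sectional area A = 900 × 22.5 = 20250 m².
Hydraulic gradient i = (168.75 − 140.78) / 1520 = 27.97 / 1520 = 0.01840.
Darcy's law: Q = K · A · i = 973.0 × 20250 × 0.01840 = 3.626e+05 m³/day.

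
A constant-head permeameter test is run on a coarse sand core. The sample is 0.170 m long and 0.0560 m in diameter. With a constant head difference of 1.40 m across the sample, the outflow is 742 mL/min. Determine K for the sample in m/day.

Cross-sectional area A = π·(d/2)² = π × (0.0560/2)² = 0.002463 m².
Convert discharge: 742 mL/min = 1.237e-05 m³/s.
Darcy's law rearranged: K = Q·L / (A·Δh) = 1.237e-05 × 0.170 / (0.002463 × 1.40) = 0.0006097 m/s = 52.68 m/day.

52.7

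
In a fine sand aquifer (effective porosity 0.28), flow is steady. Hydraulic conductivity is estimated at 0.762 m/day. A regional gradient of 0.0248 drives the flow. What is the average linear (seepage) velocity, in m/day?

0.0675

Hydraulic gradient i = 0.0248.
Darcy flux q = K · i = 0.7620 × 0.02480 = 0.01890 m/day.
Seepage velocity v = q / n_e = 0.01890 / 0.28 = 0.06749 m/day.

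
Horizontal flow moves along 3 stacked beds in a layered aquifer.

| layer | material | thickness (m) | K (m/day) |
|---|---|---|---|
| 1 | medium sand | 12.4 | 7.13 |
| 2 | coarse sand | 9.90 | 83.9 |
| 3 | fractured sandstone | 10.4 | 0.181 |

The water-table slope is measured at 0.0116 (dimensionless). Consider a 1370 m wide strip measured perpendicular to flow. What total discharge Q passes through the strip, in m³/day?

Flow is parallel to layering, so each bed carries its own Darcy discharge and the transmissivities add.
Σ(K_i·b_i) = 7.13×12.4 + 83.9×9.90 + 0.181×10.4 = 920.9 m²/day.
Hydraulic gradient i = 0.0116.
Q = Σ(K_i·b_i) · W · i = 920.9 × 1370 × 0.01160 = 14635 m³/day.

14600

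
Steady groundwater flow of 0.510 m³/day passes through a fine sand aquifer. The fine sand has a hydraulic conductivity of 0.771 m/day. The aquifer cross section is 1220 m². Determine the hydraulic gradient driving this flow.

From Q = K·A·i, i = Q / (K·A) = 0.510 / (0.7710 × 1220) = 0.0005422.

0.000542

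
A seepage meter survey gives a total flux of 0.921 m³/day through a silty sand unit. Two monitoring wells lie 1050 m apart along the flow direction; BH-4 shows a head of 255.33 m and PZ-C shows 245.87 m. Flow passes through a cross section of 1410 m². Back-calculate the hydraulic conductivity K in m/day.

0.0725

Hydraulic gradient i = (255.33 − 245.87) / 1050 = 9.46 / 1050 = 0.009010.
From Q = K·A·i, K = Q / (A·i) = 0.921 / (1410 × 0.009010) = 0.07250 m/day.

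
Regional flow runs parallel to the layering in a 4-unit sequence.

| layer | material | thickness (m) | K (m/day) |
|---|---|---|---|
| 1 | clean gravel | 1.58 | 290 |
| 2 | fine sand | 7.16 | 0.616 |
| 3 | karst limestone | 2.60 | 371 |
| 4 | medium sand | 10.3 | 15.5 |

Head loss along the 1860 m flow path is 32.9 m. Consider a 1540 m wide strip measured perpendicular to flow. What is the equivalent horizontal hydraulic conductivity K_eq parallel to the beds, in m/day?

Flow is parallel to layering, so each bed carries its own Darcy discharge and the transmissivities add.
Σ(K_i·b_i) = 290×1.58 + 0.616×7.16 + 371×2.60 + 15.5×10.3 = 1587 m²/day.
Total thickness b = 21.64 m, so K_eq = Σ(K_i·b_i)/b = 73.33 m/day.

73.3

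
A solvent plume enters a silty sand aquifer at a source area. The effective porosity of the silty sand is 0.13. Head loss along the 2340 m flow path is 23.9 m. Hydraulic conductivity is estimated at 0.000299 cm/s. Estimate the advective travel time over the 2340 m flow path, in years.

316

Convert K: 0.000299 cm/s × 864 = 0.2583 m/day.
Hydraulic gradient i = Δh / L = 23.9 / 2340 = 0.01021.
Darcy flux q = K · i = 0.2583 × 0.01021 = 0.002639 m/day.
Seepage velocity v = q / n_e = 0.002639 / 0.13 = 0.02030 m/day.
Travel time t = L / v = 2340 / 0.02030 = 1.153e+05 days = 315.6 years.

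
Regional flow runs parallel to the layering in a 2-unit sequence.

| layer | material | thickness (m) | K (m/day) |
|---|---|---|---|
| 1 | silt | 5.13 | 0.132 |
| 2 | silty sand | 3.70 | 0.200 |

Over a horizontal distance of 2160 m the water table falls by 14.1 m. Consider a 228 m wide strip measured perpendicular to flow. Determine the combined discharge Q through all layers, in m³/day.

Flow is parallel to layering, so each bed carries its own Darcy discharge and the transmissivities add.
Σ(K_i·b_i) = 0.132×5.13 + 0.200×3.70 = 1.417 m²/day.
Hydraulic gradient i = Δh / L = 14.1 / 2160 = 0.006528.
Q = Σ(K_i·b_i) · W · i = 1.417 × 228 × 0.006528 = 2.109 m³/day.

2.11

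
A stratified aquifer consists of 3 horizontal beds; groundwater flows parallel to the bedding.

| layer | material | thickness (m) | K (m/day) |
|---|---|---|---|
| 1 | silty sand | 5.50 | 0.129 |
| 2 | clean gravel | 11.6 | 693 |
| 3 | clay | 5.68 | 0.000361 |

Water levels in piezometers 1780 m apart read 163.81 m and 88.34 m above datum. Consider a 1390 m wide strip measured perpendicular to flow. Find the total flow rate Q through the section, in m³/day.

Flow is parallel to layering, so each bed carries its own Darcy discharge and the transmissivities add.
Σ(K_i·b_i) = 0.129×5.50 + 693×11.6 + 0.000361×5.68 = 8040 m²/day.
Hydraulic gradient i = (163.81 − 88.34) / 1780 = 75.47 / 1780 = 0.04240.
Q = Σ(K_i·b_i) · W · i = 8040 × 1390 × 0.04240 = 4.738e+05 m³/day.

474000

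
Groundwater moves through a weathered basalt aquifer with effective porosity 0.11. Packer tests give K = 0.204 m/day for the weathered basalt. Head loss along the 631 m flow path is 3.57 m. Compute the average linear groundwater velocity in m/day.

Hydraulic gradient i = Δh / L = 3.57 / 631 = 0.005658.
Darcy flux q = K · i = 0.2040 × 0.005658 = 0.001154 m/day.
Seepage velocity v = q / n_e = 0.001154 / 0.11 = 0.01049 m/day.

0.0105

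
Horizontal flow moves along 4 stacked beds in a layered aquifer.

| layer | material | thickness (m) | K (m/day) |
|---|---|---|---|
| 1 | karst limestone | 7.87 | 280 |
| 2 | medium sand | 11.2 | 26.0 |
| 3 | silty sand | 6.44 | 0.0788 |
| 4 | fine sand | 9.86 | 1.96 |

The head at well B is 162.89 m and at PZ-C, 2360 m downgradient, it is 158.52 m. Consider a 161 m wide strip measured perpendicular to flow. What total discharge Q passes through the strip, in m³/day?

Flow is parallel to layering, so each bed carries its own Darcy discharge and the transmissivities add.
Σ(K_i·b_i) = 280×7.87 + 26.0×11.2 + 0.0788×6.44 + 1.96×9.86 = 2515 m²/day.
Hydraulic gradient i = (162.89 − 158.52) / 2360 = 4.37 / 2360 = 0.001852.
Q = Σ(K_i·b_i) · W · i = 2515 × 161 × 0.001852 = 749.7 m³/day.

750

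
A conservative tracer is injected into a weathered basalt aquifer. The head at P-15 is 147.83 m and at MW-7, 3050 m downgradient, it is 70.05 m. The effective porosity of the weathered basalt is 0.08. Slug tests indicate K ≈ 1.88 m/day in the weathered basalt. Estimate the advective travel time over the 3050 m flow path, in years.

13.9

Hydraulic gradient i = (147.83 − 70.05) / 3050 = 77.78 / 3050 = 0.02550.
Darcy flux q = K · i = 1.880 × 0.02550 = 0.04794 m/day.
Seepage velocity v = q / n_e = 0.04794 / 0.08 = 0.5993 m/day.
Travel time t = L / v = 3050 / 0.5993 = 5089 days = 13.93 years.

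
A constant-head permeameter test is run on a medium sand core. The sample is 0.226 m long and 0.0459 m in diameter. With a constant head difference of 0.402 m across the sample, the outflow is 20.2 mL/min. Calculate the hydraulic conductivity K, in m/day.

Cross-sectional area A = π·(d/2)² = π × (0.0459/2)² = 0.001655 m².
Convert discharge: 20.2 mL/min = 3.367e-07 m³/s.
Darcy's law rearranged: K = Q·L / (A·Δh) = 3.367e-07 × 0.226 / (0.001655 × 0.402) = 0.0001144 m/s = 9.883 m/day.

9.88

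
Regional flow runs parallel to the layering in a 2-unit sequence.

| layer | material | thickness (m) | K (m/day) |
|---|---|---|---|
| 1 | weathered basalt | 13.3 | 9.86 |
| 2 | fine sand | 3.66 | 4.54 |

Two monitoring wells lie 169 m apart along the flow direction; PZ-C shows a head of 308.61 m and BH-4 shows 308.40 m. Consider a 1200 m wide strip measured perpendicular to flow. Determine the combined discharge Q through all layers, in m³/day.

Flow is parallel to layering, so each bed carries its own Darcy discharge and the transmissivities add.
Σ(K_i·b_i) = 9.86×13.3 + 4.54×3.66 = 147.8 m²/day.
Hydraulic gradient i = (308.61 − 308.40) / 169 = 0.21 / 169 = 0.001243.
Q = Σ(K_i·b_i) · W · i = 147.8 × 1200 × 0.001243 = 220.3 m³/day.

220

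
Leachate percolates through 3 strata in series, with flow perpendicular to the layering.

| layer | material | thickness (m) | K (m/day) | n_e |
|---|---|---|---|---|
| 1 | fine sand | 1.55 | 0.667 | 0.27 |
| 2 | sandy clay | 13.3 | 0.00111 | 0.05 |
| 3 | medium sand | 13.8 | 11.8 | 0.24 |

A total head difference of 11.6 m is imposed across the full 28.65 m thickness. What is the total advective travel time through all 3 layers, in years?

12.4

With flow normal to the layers, continuity requires the same specific discharge q through every layer.
Σ(b_i/K_i) = 1.55/0.667 + 13.3/0.00111 + 13.8/11.8 = 11985 d.
q = Δh / Σ(b_i/K_i) = 11.6 / 11985 = 0.0009678 m/day.
In each layer the seepage velocity is v_i = q/n_i, so the layer transit time is t_i = b_i·n_i / q:
  layer 1 (fine sand): t_1 = 1.55 × 0.27 / 0.0009678 = 432.4 d
  layer 2 (sandy clay): t_2 = 13.3 × 0.05 / 0.0009678 = 687.1 d
  layer 3 (medium sand): t_3 = 13.8 × 0.24 / 0.0009678 = 3422 d
Total t = Σ t_i = 4542 days = 12.43 years.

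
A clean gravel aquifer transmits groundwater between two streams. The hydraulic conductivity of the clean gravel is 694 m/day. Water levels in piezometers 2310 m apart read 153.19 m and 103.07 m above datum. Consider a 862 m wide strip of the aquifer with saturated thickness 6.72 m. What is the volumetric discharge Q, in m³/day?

87200

Cross-sectional area A = 862 × 6.72 = 5793 m².
Hydraulic gradient i = (153.19 − 103.07) / 2310 = 50.12 / 2310 = 0.02170.
Darcy's law: Q = K · A · i = 694.0 × 5793 × 0.02170 = 87224 m³/day.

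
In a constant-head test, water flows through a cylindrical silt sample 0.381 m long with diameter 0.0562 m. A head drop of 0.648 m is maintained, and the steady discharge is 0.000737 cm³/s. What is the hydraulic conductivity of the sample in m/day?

Cross-sectional area A = π·(d/2)² = π × (0.0562/2)² = 0.002481 m².
Convert discharge: 0.000737 cm³/s = 7.370e-10 m³/s.
Darcy's law rearranged: K = Q·L / (A·Δh) = 7.370e-10 × 0.381 / (0.002481 × 0.648) = 1.747e-07 m/s = 0.01509 m/day.

0.0151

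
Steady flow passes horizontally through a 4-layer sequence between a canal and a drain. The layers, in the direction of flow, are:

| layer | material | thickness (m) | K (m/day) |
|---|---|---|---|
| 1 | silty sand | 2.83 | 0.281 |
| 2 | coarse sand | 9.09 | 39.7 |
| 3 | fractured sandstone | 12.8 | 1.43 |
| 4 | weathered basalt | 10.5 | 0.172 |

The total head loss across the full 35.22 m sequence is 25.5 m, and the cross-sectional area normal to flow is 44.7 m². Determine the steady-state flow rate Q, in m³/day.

Flow is perpendicular to layering, so the layers act in series and the equivalent K is the thickness-weighted harmonic mean.
Total thickness L = 2.83 + 9.09 + 12.8 + 10.5 = 35.22 m.
Σ(b_i/K_i) = 2.83/0.281 + 9.09/39.7 + 12.8/1.43 + 10.5/0.172 = 80.30 d.
K_eq = L / Σ(b_i/K_i) = 35.22 / 80.30 = 0.4386 m/day.
Q = K_eq · A · (Δh/L) = 0.4386 × 44.7 × (25.5/35.22) = 14.20 m³/day.

14.2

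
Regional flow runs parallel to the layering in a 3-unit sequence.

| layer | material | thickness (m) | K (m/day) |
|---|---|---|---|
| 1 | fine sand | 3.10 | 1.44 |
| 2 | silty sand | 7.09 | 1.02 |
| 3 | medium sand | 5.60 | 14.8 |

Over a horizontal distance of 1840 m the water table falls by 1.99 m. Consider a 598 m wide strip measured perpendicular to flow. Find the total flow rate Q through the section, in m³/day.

61.2

Flow is parallel to layering, so each bed carries its own Darcy discharge and the transmissivities add.
Σ(K_i·b_i) = 1.44×3.10 + 1.02×7.09 + 14.8×5.60 = 94.58 m²/day.
Hydraulic gradient i = Δh / L = 1.99 / 1840 = 0.001082.
Q = Σ(K_i·b_i) · W · i = 94.58 × 598 × 0.001082 = 61.17 m³/day.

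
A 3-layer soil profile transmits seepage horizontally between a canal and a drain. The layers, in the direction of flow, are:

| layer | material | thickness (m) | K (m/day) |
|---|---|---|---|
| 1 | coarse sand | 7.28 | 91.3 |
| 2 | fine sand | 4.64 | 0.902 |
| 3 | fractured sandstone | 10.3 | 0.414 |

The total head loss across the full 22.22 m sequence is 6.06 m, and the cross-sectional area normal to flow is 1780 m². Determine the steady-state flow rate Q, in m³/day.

358

Flow is perpendicular to layering, so the layers act in series and the equivalent K is the thickness-weighted harmonic mean.
Total thickness L = 7.28 + 4.64 + 10.3 = 22.22 m.
Σ(b_i/K_i) = 7.28/91.3 + 4.64/0.902 + 10.3/0.414 = 30.10 d.
K_eq = L / Σ(b_i/K_i) = 22.22 / 30.10 = 0.7381 m/day.
Q = K_eq · A · (Δh/L) = 0.7381 × 1780 × (6.06/22.22) = 358.3 m³/day.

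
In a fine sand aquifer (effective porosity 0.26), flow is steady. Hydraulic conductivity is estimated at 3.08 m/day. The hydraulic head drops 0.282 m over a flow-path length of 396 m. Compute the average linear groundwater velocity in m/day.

Hydraulic gradient i = Δh / L = 0.282 / 396 = 0.0007121.
Darcy flux q = K · i = 3.080 × 0.0007121 = 0.002193 m/day.
Seepage velocity v = q / n_e = 0.002193 / 0.26 = 0.008436 m/day.

0.00844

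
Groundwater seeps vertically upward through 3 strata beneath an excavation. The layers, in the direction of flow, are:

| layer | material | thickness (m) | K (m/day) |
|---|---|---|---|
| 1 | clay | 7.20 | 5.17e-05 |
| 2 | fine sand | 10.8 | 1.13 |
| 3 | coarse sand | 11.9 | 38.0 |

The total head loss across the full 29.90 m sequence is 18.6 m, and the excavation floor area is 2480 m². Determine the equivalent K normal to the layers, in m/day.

0.000215

Flow is perpendicular to layering, so the layers act in series and the equivalent K is the thickness-weighted harmonic mean.
Total thickness L = 7.20 + 10.8 + 11.9 = 29.90 m.
Σ(b_i/K_i) = 7.20/5.17e-05 + 10.8/1.13 + 11.9/38.0 = 1.393e+05 d.
K_eq = L / Σ(b_i/K_i) = 29.90 / 1.393e+05 = 0.0002147 m/day.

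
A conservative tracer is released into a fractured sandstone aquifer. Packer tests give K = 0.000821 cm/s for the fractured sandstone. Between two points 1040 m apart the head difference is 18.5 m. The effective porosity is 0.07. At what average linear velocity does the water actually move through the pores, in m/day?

Convert K: 0.000821 cm/s × 864 = 0.7093 m/day.
Hydraulic gradient i = Δh / L = 18.5 / 1040 = 0.01779.
Darcy flux q = K · i = 0.7093 × 0.01779 = 0.01262 m/day.
Seepage velocity v = q / n_e = 0.01262 / 0.07 = 0.1803 m/day.

0.180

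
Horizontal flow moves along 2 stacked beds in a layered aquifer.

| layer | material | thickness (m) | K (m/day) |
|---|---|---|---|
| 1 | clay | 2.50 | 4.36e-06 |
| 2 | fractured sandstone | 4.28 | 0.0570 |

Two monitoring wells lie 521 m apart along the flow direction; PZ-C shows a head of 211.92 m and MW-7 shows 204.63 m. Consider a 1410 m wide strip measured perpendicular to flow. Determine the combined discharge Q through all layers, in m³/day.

Flow is parallel to layering, so each bed carries its own Darcy discharge and the transmissivities add.
Σ(K_i·b_i) = 4.36e-06×2.50 + 0.0570×4.28 = 0.2440 m²/day.
Hydraulic gradient i = (211.92 − 204.63) / 521 = 7.29 / 521 = 0.01399.
Q = Σ(K_i·b_i) · W · i = 0.2440 × 1410 × 0.01399 = 4.813 m³/day.

4.81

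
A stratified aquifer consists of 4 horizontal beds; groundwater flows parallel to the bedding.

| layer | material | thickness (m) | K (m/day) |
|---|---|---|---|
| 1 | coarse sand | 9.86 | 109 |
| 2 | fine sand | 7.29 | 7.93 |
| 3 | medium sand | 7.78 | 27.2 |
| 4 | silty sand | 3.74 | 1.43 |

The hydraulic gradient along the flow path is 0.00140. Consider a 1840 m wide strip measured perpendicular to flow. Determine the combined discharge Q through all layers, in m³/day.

3480

Flow is parallel to layering, so each bed carries its own Darcy discharge and the transmissivities add.
Σ(K_i·b_i) = 109×9.86 + 7.93×7.29 + 27.2×7.78 + 1.43×3.74 = 1350 m²/day.
Hydraulic gradient i = 0.00140.
Q = Σ(K_i·b_i) · W · i = 1350 × 1840 × 0.001400 = 3476 m³/day.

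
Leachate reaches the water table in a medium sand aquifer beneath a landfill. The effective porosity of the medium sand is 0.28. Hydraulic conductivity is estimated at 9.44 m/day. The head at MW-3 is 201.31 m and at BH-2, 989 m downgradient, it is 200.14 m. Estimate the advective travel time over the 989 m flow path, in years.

67.9

Hydraulic gradient i = (201.31 − 200.14) / 989 = 1.17 / 989 = 0.001183.
Darcy flux q = K · i = 9.440 × 0.001183 = 0.01117 m/day.
Seepage velocity v = q / n_e = 0.01117 / 0.28 = 0.03988 m/day.
Travel time t = L / v = 989 / 0.03988 = 24797 days = 67.89 years.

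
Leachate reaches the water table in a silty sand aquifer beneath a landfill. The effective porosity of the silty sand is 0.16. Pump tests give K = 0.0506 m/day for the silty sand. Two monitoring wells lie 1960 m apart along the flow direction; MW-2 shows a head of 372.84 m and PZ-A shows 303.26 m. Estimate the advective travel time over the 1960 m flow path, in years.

Hydraulic gradient i = (372.84 − 303.26) / 1960 = 69.58 / 1960 = 0.03550.
Darcy flux q = K · i = 0.05060 × 0.03550 = 0.001796 m/day.
Seepage velocity v = q / n_e = 0.001796 / 0.16 = 0.01123 m/day.
Travel time t = L / v = 1960 / 0.01123 = 1.746e+05 days = 478.0 years.

478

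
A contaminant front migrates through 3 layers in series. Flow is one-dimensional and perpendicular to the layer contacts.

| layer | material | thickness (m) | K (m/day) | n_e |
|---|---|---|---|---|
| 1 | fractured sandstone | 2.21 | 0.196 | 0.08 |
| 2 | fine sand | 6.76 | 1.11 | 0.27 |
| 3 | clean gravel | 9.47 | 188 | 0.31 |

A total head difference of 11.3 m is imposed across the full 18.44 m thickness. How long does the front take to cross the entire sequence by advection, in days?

7.61

With flow normal to the layers, continuity requires the same specific discharge q through every layer.
Σ(b_i/K_i) = 2.21/0.196 + 6.76/1.11 + 9.47/188 = 17.42 d.
q = Δh / Σ(b_i/K_i) = 11.3 / 17.42 = 0.6488 m/day.
In each layer the seepage velocity is v_i = q/n_i, so the layer transit time is t_i = b_i·n_i / q:
  layer 1 (fractured sandstone): t_1 = 2.21 × 0.08 / 0.6488 = 0.2725 d
  layer 2 (fine sand): t_2 = 6.76 × 0.27 / 0.6488 = 2.813 d
  layer 3 (clean gravel): t_3 = 9.47 × 0.31 / 0.6488 = 4.525 d
Total t = Σ t_i = 7.610 days.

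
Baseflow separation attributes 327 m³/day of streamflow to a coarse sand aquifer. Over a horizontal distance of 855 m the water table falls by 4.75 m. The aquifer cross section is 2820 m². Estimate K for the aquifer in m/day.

Hydraulic gradient i = Δh / L = 4.75 / 855 = 0.005556.
From Q = K·A·i, K = Q / (A·i) = 327 / (2820 × 0.005556) = 20.87 m/day.

20.9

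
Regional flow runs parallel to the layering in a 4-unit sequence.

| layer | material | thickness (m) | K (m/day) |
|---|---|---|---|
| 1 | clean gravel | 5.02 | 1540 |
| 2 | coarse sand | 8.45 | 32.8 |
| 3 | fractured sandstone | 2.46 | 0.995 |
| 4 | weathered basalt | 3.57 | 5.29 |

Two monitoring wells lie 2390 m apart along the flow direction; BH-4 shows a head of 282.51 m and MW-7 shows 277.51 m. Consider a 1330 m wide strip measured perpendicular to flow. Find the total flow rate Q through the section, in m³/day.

Flow is parallel to layering, so each bed carries its own Darcy discharge and the transmissivities add.
Σ(K_i·b_i) = 1540×5.02 + 32.8×8.45 + 0.995×2.46 + 5.29×3.57 = 8029 m²/day.
Hydraulic gradient i = (282.51 − 277.51) / 2390 = 5 / 2390 = 0.002092.
Q = Σ(K_i·b_i) · W · i = 8029 × 1330 × 0.002092 = 22341 m³/day.

22300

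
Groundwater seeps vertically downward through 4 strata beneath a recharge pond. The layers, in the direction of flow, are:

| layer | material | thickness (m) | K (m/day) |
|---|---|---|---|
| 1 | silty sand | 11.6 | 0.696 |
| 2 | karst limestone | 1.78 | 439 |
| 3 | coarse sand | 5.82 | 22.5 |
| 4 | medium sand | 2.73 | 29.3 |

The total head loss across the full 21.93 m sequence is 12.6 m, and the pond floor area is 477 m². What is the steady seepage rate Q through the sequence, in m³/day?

Flow is perpendicular to layering, so the layers act in series and the equivalent K is the thickness-weighted harmonic mean.
Total thickness L = 11.6 + 1.78 + 5.82 + 2.73 = 21.93 m.
Σ(b_i/K_i) = 11.6/0.696 + 1.78/439 + 5.82/22.5 + 2.73/29.3 = 17.02 d.
K_eq = L / Σ(b_i/K_i) = 21.93 / 17.02 = 1.288 m/day.
Q = K_eq · A · (Δh/L) = 1.288 × 477 × (12.6/21.93) = 353.1 m³/day.

353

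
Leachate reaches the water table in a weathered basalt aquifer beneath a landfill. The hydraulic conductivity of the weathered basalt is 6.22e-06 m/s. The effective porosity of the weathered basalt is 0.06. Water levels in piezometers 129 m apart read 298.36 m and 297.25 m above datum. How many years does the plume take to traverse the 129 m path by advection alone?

Convert K: 6.22e-06 m/s × 86400 = 0.5374 m/day.
Hydraulic gradient i = (298.36 − 297.25) / 129 = 1.11 / 129 = 0.008605.
Darcy flux q = K · i = 0.5374 × 0.008605 = 0.004624 m/day.
Seepage velocity v = q / n_e = 0.004624 / 0.06 = 0.07707 m/day.
Travel time t = L / v = 129 / 0.07707 = 1674 days = 4.583 years.

4.58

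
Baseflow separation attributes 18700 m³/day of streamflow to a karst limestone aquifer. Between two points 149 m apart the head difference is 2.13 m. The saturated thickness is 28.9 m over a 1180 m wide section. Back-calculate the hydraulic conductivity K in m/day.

38.4

Cross-sectional area A = 1180 × 28.9 = 34102 m².
Hydraulic gradient i = Δh / L = 2.13 / 149 = 0.01430.
From Q = K·A·i, K = Q / (A·i) = 18700 / (34102 × 0.01430) = 38.36 m/day.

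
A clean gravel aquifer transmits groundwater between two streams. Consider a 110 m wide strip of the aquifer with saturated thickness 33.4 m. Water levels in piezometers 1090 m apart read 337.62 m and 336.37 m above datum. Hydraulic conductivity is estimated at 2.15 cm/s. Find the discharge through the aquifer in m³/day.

7830

Convert K: 2.15 cm/s × 864 = 1858 m/day.
Cross-sectional area A = 110 × 33.4 = 3674 m².
Hydraulic gradient i = (337.62 − 336.37) / 1090 = 1.25 / 1090 = 0.001147.
Darcy's law: Q = K · A · i = 1858 × 3674 × 0.001147 = 7827 m³/day.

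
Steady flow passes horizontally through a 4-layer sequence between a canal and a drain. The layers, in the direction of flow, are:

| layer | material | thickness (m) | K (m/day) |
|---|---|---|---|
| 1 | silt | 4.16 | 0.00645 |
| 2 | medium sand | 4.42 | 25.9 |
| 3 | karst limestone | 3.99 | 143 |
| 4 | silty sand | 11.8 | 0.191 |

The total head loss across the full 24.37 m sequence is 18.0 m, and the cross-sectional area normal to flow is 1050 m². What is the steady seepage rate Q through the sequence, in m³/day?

26.7

Flow is perpendicular to layering, so the layers act in series and the equivalent K is the thickness-weighted harmonic mean.
Total thickness L = 4.16 + 4.42 + 3.99 + 11.8 = 24.37 m.
Σ(b_i/K_i) = 4.16/0.00645 + 4.42/25.9 + 3.99/143 + 11.8/0.191 = 706.9 d.
K_eq = L / Σ(b_i/K_i) = 24.37 / 706.9 = 0.03447 m/day.
Q = K_eq · A · (Δh/L) = 0.03447 × 1050 × (18.0/24.37) = 26.73 m³/day.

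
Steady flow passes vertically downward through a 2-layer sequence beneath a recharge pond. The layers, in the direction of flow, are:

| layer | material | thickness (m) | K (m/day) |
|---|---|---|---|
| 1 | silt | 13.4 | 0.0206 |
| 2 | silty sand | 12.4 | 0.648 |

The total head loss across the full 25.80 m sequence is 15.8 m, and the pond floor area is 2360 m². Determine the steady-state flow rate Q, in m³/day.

55.7

Flow is perpendicular to layering, so the layers act in series and the equivalent K is the thickness-weighted harmonic mean.
Total thickness L = 13.4 + 12.4 = 25.80 m.
Σ(b_i/K_i) = 13.4/0.0206 + 12.4/0.648 = 669.6 d.
K_eq = L / Σ(b_i/K_i) = 25.80 / 669.6 = 0.03853 m/day.
Q = K_eq · A · (Δh/L) = 0.03853 × 2360 × (15.8/25.80) = 55.69 m³/day.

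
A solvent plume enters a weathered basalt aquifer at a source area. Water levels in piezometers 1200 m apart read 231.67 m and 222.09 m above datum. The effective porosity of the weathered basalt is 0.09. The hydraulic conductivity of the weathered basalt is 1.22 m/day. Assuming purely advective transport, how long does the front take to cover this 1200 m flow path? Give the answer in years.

30.4

Hydraulic gradient i = (231.67 − 222.09) / 1200 = 9.58 / 1200 = 0.007983.
Darcy flux q = K · i = 1.220 × 0.007983 = 0.009740 m/day.
Seepage velocity v = q / n_e = 0.009740 / 0.09 = 0.1082 m/day.
Travel time t = L / v = 1200 / 0.1082 = 11089 days = 30.36 years.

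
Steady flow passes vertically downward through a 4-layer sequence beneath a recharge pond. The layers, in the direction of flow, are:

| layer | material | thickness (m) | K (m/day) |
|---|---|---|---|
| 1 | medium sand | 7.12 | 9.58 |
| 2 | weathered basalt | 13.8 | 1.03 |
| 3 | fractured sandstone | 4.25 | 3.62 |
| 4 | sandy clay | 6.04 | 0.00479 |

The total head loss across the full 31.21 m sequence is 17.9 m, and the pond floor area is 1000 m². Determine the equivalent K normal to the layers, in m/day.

Flow is perpendicular to layering, so the layers act in series and the equivalent K is the thickness-weighted harmonic mean.
Total thickness L = 7.12 + 13.8 + 4.25 + 6.04 = 31.21 m.
Σ(b_i/K_i) = 7.12/9.58 + 13.8/1.03 + 4.25/3.62 + 6.04/0.00479 = 1276 d.
K_eq = L / Σ(b_i/K_i) = 31.21 / 1276 = 0.02445 m/day.

0.0245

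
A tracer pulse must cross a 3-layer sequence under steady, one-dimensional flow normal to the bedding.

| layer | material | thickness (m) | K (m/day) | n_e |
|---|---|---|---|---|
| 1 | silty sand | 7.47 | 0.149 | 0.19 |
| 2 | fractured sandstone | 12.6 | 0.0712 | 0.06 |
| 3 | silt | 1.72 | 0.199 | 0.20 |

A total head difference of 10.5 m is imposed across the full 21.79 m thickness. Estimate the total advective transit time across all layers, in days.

With flow normal to the layers, continuity requires the same specific discharge q through every layer.
Σ(b_i/K_i) = 7.47/0.149 + 12.6/0.0712 + 1.72/0.199 = 235.7 d.
q = Δh / Σ(b_i/K_i) = 10.5 / 235.7 = 0.04454 m/day.
In each layer the seepage velocity is v_i = q/n_i, so the layer transit time is t_i = b_i·n_i / q:
  layer 1 (silty sand): t_1 = 7.47 × 0.19 / 0.04454 = 31.87 d
  layer 2 (fractured sandstone): t_2 = 12.6 × 0.06 / 0.04454 = 16.97 d
  layer 3 (silt): t_3 = 1.72 × 0.20 / 0.04454 = 7.723 d
Total t = Σ t_i = 56.56 days.

56.6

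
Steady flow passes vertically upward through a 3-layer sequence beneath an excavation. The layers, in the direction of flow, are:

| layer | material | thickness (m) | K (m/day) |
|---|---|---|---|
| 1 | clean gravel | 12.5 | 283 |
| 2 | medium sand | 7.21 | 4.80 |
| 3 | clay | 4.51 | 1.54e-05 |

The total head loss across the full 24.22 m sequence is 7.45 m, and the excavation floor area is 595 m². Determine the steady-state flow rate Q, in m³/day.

Flow is perpendicular to layering, so the layers act in series and the equivalent K is the thickness-weighted harmonic mean.
Total thickness L = 12.5 + 7.21 + 4.51 = 24.22 m.
Σ(b_i/K_i) = 12.5/283 + 7.21/4.80 + 4.51/1.54e-05 = 2.929e+05 d.
K_eq = L / Σ(b_i/K_i) = 24.22 / 2.929e+05 = 8.270e-05 m/day.
Q = K_eq · A · (Δh/L) = 8.270e-05 × 595 × (7.45/24.22) = 0.01514 m³/day.

0.0151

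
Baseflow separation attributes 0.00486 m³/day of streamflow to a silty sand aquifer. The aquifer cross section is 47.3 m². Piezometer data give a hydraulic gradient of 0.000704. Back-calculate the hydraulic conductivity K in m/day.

Hydraulic gradient i = 0.000704.
From Q = K·A·i, K = Q / (A·i) = 0.00486 / (47.30 × 0.0007040) = 0.1459 m/day.

0.146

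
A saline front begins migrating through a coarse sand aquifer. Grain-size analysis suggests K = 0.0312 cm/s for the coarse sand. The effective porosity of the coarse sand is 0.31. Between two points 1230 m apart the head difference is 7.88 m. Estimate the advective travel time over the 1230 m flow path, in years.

Convert K: 0.0312 cm/s × 864 = 26.96 m/day.
Hydraulic gradient i = Δh / L = 7.88 / 1230 = 0.006407.
Darcy flux q = K · i = 26.96 × 0.006407 = 0.1727 m/day.
Seepage velocity v = q / n_e = 0.1727 / 0.31 = 0.5571 m/day.
Travel time t = L / v = 1230 / 0.5571 = 2208 days = 6.045 years.

6.04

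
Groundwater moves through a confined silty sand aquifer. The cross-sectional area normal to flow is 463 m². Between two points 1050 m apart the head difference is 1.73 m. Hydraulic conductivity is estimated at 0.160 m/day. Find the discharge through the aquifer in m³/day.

Hydraulic gradient i = Δh / L = 1.73 / 1050 = 0.001648.
Darcy's law: Q = K · A · i = 0.1600 × 463.0 × 0.001648 = 0.1221 m³/day.

0.122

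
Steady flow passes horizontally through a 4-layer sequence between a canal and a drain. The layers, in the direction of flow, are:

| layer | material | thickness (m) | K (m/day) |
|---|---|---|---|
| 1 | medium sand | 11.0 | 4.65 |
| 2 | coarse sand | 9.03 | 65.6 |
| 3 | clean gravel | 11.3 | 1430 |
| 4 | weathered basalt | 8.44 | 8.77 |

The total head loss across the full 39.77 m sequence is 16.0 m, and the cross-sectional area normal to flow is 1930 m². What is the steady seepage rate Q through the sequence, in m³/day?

8890

Flow is perpendicular to layering, so the layers act in series and the equivalent K is the thickness-weighted harmonic mean.
Total thickness L = 11.0 + 9.03 + 11.3 + 8.44 = 39.77 m.
Σ(b_i/K_i) = 11.0/4.65 + 9.03/65.6 + 11.3/1430 + 8.44/8.77 = 3.474 d.
K_eq = L / Σ(b_i/K_i) = 39.77 / 3.474 = 11.45 m/day.
Q = K_eq · A · (Δh/L) = 11.45 × 1930 × (16.0/39.77) = 8890 m³/day.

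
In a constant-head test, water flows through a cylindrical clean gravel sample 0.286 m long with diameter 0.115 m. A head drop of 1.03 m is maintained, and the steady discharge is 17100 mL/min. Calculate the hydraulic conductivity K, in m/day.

Cross-sectional area A = π·(d/2)² = π × (0.115/2)² = 0.01039 m².
Convert discharge: 17100 mL/min = 0.0002850 m³/s.
Darcy's law rearranged: K = Q·L / (A·Δh) = 0.0002850 × 0.286 / (0.01039 × 1.03) = 0.007619 m/s = 658.3 m/day.

658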